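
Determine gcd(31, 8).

gcd(31, 8):
  31 = 3·8 + 7
  8 = 1·7 + 1
  7 = 7·1
so gcd(31, 8) = 1.

1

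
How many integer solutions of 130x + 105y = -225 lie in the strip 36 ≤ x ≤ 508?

22

gcd(130, 105):
  130 = 1·105 + 25
  105 = 4·25 + 5
  25 = 5·5
so gcd(130, 105) = 5.
Back-substitute for Bézout coefficients:
  5 = 105 - 4·25
  ... = 130·(-4) + 105·(5)
Scale by -45: particular solution (180, -225); reduce x mod 21: (12, -17).
General solution: x = 12 + 21t, y = -17 - 26t for integer t.
36 ≤ 12 + 21t ≤ 508 gives t ∈ [2, 23], which is 22 values.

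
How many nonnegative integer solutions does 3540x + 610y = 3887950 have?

gcd(3540, 610):
  3540 = 5×610 + 490
  610 = 1×490 + 120
  490 = 4×120 + 10
  120 = 12×10
so gcd(3540, 610) = 10.
Back-substitute for Bézout coefficients:
  10 = 490 - 4×120
  ... = 3540×(5) + 610×(-29)
Scale by 388795: one solution is (1943975, -11275055). Reduce x mod 61: (27, 6217).
General: x = 27 + 61t, y = 6217 - 354t.
x ≥ 0 ⇒ t ≥ 0; y ≥ 0 ⇒ t ≤ 17. So t ∈ [0, 17]: 18 solutions.

18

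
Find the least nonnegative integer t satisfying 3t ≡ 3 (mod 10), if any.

1

gcd(10, 3):
  10 = 3*3 + 1
  3 = 3*1
so gcd(10, 3) = 1.
1 divides 3, so solutions exist.
Back-substitute for Bézout coefficients:
  1 = 10 - 3*3
  ... = 3*(-3) + 10*(1)
So 3*(-3) ≡ 1 (mod 10); multiply by 3: t ≡ -9 (mod 10).
Smallest nonnegative: t = -9 mod 10 = 1.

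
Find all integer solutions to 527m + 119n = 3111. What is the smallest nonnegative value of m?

5

gcd(527, 119) = 17  (527 = 4×119 + 51, 119 = 2×51 + 17, 51 = 3×17).
17 divides 3111, so solutions exist.
Back-substituting, 527×(-2) + 119×(9) = 17.
Scale by 3111/17 = 183: (m₀, n₀) = (-366, 1647).
General solution: m = -366 + 7t, n = 1647 - 31t for integer t.
m ≥ 0: smallest is -366 mod 7 = 5 (at t = 53), with n = 4.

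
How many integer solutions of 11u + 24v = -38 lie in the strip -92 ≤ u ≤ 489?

24

gcd(24, 11) = 1  (24 = 2*11 + 2, 11 = 5*2 + 1, 2 = 2*1).
Back-substituting, 11*(11) + 24*(-5) = 1.
Scale by -38: particular solution (-418, 190); reduce u mod 24: (14, -8).
General solution: u = 14 + 24t, v = -8 - 11t for integer t.
-92 ≤ 14 + 24t ≤ 489 gives t ∈ [-4, 19], which is 24 values.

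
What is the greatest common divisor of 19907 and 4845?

gcd(19907, 4845):
  19907 = 4*4845 + 527
  4845 = 9*527 + 102
  527 = 5*102 + 17
  102 = 6*17
so gcd(19907, 4845) = 17.

17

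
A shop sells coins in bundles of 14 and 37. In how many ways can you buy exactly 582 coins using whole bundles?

1

Need nonnegative integers with 14j + 37k = 582.
gcd(14, 37) = 1, and 14·(8) + 37·(-3) = 1.
So (j₀, k₀) = (4656, -1746); general j = 4656 + 37t, k = -1746 - 14t.
j ≥ 0 ⇒ t ≥ -125; k ≥ 0 ⇒ t ≤ -125. That's 1 value of t.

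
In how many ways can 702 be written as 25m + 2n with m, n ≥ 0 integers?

gcd(25, 2) = 1  (25 = 12×2 + 1, 2 = 2×1).
Back-substituting, 25×(1) + 2×(-12) = 1.
Scale by 702: one solution is (702, -8424). Reduce m mod 2: (0, 351).
General: m = 0 + 2t, n = 351 - 25t.
m ≥ 0 ⇒ t ≥ 0; n ≥ 0 ⇒ t ≤ 14. So t ∈ [0, 14]: 15 solutions.

15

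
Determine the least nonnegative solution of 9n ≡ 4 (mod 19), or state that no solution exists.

gcd(19, 9) = 1  (19 = 2·9 + 1, 9 = 9·1).
1 divides 4, so solutions exist.
Back-substituting, 9·(-2) + 19·(1) = 1.
So 9·(-2) ≡ 1 (mod 19); multiply by 4: n ≡ -8 (mod 19).
Smallest nonnegative: n = -8 mod 19 = 11.

11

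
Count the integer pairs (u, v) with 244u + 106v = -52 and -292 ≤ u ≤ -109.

3

gcd(244, 106):
  244 = 2·106 + 32
  106 = 3·32 + 10
  32 = 3·10 + 2
  10 = 5·2
so gcd(244, 106) = 2.
Back-substitute for Bézout coefficients:
  2 = 32 - 3·10
  ... = 244·(10) + 106·(-23)
Scale by -26: particular solution (-260, 598); reduce u mod 53: (5, -12).
General solution: u = 5 + 53t, v = -12 - 122t for integer t.
-292 ≤ 5 + 53t ≤ -109 gives t ∈ [-5, -3], which is 3 values.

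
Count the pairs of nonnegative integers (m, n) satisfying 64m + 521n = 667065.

gcd(521, 64) = 1  (521 = 8·64 + 9, 64 = 7·9 + 1, 9 = 9·1).
Back-substituting, 64·(57) + 521·(-7) = 1.
Scale by 667065: one solution is (38022705, -4669455). Reduce m mod 521: (125, 1265).
General: m = 125 + 521t, n = 1265 - 64t.
m ≥ 0 ⇒ t ≥ 0; n ≥ 0 ⇒ t ≤ 19. So t ∈ [0, 19]: 20 solutions.

20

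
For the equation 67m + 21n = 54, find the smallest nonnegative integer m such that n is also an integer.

gcd(67, 21):
  67 = 3·21 + 4
  21 = 5·4 + 1
  4 = 4·1
so gcd(67, 21) = 1.
1 divides 54, so solutions exist.
Back-substitute for Bézout coefficients:
  1 = 21 - 5·4
  ... = 67·(-5) + 21·(16)
Scale by 54/1 = 54: (m₀, n₀) = (-270, 864).
General solution: m = -270 + 21t, n = 864 - 67t for integer t.
m ≥ 0: smallest is -270 mod 21 = 3 (at t = 13), with n = -7.

3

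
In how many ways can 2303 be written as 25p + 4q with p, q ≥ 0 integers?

gcd(25, 4):
  25 = 6×4 + 1
  4 = 4×1
so gcd(25, 4) = 1.
Back-substitute for Bézout coefficients:
  1 = 25 - 6×4
  ... = 25×(1) + 4×(-6)
Scale by 2303: one solution is (2303, -13818). Reduce p mod 4: (3, 557).
General: p = 3 + 4t, q = 557 - 25t.
p ≥ 0 ⇒ t ≥ 0; q ≥ 0 ⇒ t ≤ 22. So t ∈ [0, 22]: 23 solutions.

23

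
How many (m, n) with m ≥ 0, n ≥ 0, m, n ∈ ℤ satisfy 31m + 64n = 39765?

20

gcd(64, 31) = 1.
By Bézout, 31*(31) + 64*(-15) = 1.
One solution: (11, 616).
General: m = 11 + 64t, n = 616 - 31t.
m ≥ 0 ⇒ t ≥ 0; n ≥ 0 ⇒ t ≤ 19. So t ∈ [0, 19]: 20 solutions.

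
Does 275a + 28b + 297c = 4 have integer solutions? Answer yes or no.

yes

gcd(275, 28) = 1.
gcd(1, 297) = 1.
1 divides 4, so integer solutions exist.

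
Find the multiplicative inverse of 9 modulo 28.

25

gcd(28, 9):
  28 = 3×9 + 1
  9 = 9×1
so gcd(28, 9) = 1.
Back-substitute for Bézout coefficients:
  1 = 28 - 3×9
  ... = 9×(-3) + 28×(1)
So 9×-3 ≡ 1 (mod 28), and -3 mod 28 = 25.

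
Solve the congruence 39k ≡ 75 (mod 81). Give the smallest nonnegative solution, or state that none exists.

gcd(81, 39) = 3.
3 divides 75, so solutions exist.
By Bézout, 39·(-2) + 81·(1) = 3.
So 39·(-2) ≡ 3 (mod 81); multiply by 25: k ≡ -50 (mod 27).
Smallest nonnegative: k = -50 mod 27 = 4.

4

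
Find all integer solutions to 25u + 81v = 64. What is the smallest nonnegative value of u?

gcd(81, 25) = 1.
1 divides 64, so solutions exist.
By Bézout, 25·(13) + 81·(-4) = 1.
Scale by 64/1 = 64: (u₀, v₀) = (832, -256).
General solution: u = 832 + 81t, v = -256 - 25t for integer t.
u ≥ 0: smallest is 832 mod 81 = 22 (at t = -10), with v = -6.

22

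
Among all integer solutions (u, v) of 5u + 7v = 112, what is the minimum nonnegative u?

0

gcd(7, 5) = 1.
1 divides 112, so solutions exist.
By Bézout, 5×(3) + 7×(-2) = 1.
Scale by 112/1 = 112: (u₀, v₀) = (336, -224).
General solution: u = 336 + 7t, v = -224 - 5t for integer t.
u ≥ 0: smallest is 336 mod 7 = 0 (at t = -48), with v = 16.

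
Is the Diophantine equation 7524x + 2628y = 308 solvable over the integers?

gcd(7524, 2628):
  7524 = 2·2628 + 2268
  2628 = 1·2268 + 360
  2268 = 6·360 + 108
  360 = 3·108 + 36
  108 = 3·36
so gcd(7524, 2628) = 36.
36 does not divide 308 (remainder 20), so no integer solutions.

no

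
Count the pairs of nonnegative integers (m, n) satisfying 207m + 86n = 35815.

gcd(207, 86):
  207 = 2×86 + 35
  86 = 2×35 + 16
  35 = 2×16 + 3
  16 = 5×3 + 1
  3 = 3×1
so gcd(207, 86) = 1.
Back-substitute for Bézout coefficients:
  1 = 16 - 5×3
  ... = 207×(-27) + 86×(65)
Scale by 35815: one solution is (-967005, 2327975). Reduce m mod 86: (65, 260).
General: m = 65 + 86t, n = 260 - 207t.
m ≥ 0 ⇒ t ≥ 0; n ≥ 0 ⇒ t ≤ 1. So t ∈ [0, 1]: 2 solutions.

2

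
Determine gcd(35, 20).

5

gcd(35, 20):
  35 = 1×20 + 15
  20 = 1×15 + 5
  15 = 3×5
so gcd(35, 20) = 5.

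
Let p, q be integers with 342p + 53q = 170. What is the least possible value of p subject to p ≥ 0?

38

gcd(342, 53):
  342 = 6×53 + 24
  53 = 2×24 + 5
  24 = 4×5 + 4
  5 = 1×4 + 1
  4 = 4×1
so gcd(342, 53) = 1.
1 divides 170, so solutions exist.
Back-substitute for Bézout coefficients:
  1 = 5 - 1×4
  ... = 342×(-11) + 53×(71)
Scale by 170/1 = 170: (p₀, q₀) = (-1870, 12070).
General solution: p = -1870 + 53t, q = 12070 - 342t for integer t.
p ≥ 0: smallest is -1870 mod 53 = 38 (at t = 36), with q = -242.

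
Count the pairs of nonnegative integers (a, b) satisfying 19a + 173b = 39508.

12

gcd(173, 19) = 1  (173 = 9*19 + 2, 19 = 9*2 + 1, 2 = 2*1).
Back-substituting, 19*(82) + 173*(-9) = 1.
Scale by 39508: one solution is (3239656, -355572). Reduce a mod 173: (58, 222).
General: a = 58 + 173t, b = 222 - 19t.
a ≥ 0 ⇒ t ≥ 0; b ≥ 0 ⇒ t ≤ 11. So t ∈ [0, 11]: 12 solutions.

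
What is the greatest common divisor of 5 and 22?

1

gcd(22, 5) = 1  (22 = 4*5 + 2, 5 = 2*2 + 1, 2 = 2*1).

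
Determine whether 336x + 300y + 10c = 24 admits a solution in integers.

yes

gcd(336, 300):
  336 = 1×300 + 36
  300 = 8×36 + 12
  36 = 3×12
so gcd(336, 300) = 12.
gcd(12, 10) = 2.
2 divides 24, so integer solutions exist.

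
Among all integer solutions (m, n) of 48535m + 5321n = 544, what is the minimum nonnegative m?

gcd(48535, 5321) = 17.
17 divides 544, so solutions exist.
By Bézout, 48535*(-140) + 5321*(1277) = 17.
Scale by 544/17 = 32: (m₀, n₀) = (-4480, 40864).
General solution: m = -4480 + 313t, n = 40864 - 2855t for integer t.
m ≥ 0: smallest is -4480 mod 313 = 215 (at t = 15), with n = -1961.

215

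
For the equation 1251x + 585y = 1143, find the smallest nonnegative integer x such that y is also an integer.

43

gcd(1251, 585):
  1251 = 2*585 + 81
  585 = 7*81 + 18
  81 = 4*18 + 9
  18 = 2*9
so gcd(1251, 585) = 9.
9 divides 1143, so solutions exist.
Back-substitute for Bézout coefficients:
  9 = 81 - 4*18
  ... = 1251*(29) + 585*(-62)
Scale by 1143/9 = 127: (x₀, y₀) = (3683, -7874).
General solution: x = 3683 + 65t, y = -7874 - 139t for integer t.
x ≥ 0: smallest is 3683 mod 65 = 43 (at t = -56), with y = -90.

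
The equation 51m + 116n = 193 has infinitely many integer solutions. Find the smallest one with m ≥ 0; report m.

gcd(116, 51):
  116 = 2*51 + 14
  51 = 3*14 + 9
  14 = 1*9 + 5
  9 = 1*5 + 4
  5 = 1*4 + 1
  4 = 4*1
so gcd(116, 51) = 1.
1 divides 193, so solutions exist.
Back-substitute for Bézout coefficients:
  1 = 5 - 1*4
  ... = 51*(-25) + 116*(11)
Scale by 193/1 = 193: (m₀, n₀) = (-4825, 2123).
General solution: m = -4825 + 116t, n = 2123 - 51t for integer t.
m ≥ 0: smallest is -4825 mod 116 = 47 (at t = 42), with n = -19.

47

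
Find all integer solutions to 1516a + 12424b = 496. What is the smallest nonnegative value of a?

gcd(12424, 1516) = 4.
4 divides 496, so solutions exist.
By Bézout, 1516·(1385) + 12424·(-169) = 4.
Scale by 496/4 = 124: (a₀, b₀) = (171740, -20956).
General solution: a = 171740 + 3106t, b = -20956 - 379t for integer t.
a ≥ 0: smallest is 171740 mod 3106 = 910 (at t = -55), with b = -111.

910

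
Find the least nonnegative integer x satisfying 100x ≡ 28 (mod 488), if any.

gcd(488, 100) = 4.
4 divides 28, so solutions exist.
By Bézout, 100×(-39) + 488×(8) = 4.
So 100×(-39) ≡ 4 (mod 488); multiply by 7: x ≡ -273 (mod 122).
Smallest nonnegative: x = -273 mod 122 = 93.

93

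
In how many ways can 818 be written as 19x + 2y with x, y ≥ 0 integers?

22

gcd(19, 2) = 1.
By Bézout, 19*(1) + 2*(-9) = 1.
One solution: (0, 409).
General: x = 0 + 2t, y = 409 - 19t.
x ≥ 0 ⇒ t ≥ 0; y ≥ 0 ⇒ t ≤ 21. So t ∈ [0, 21]: 22 solutions.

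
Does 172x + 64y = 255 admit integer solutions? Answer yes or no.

no

gcd(172, 64) = 4.
4 does not divide 255 (remainder 3), so no integer solutions.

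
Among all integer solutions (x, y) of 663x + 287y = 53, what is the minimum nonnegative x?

236

gcd(663, 287):
  663 = 2*287 + 89
  287 = 3*89 + 20
  89 = 4*20 + 9
  20 = 2*9 + 2
  9 = 4*2 + 1
  2 = 2*1
so gcd(663, 287) = 1.
1 divides 53, so solutions exist.
Back-substitute for Bézout coefficients:
  1 = 9 - 4*2
  ... = 663*(129) + 287*(-298)
Scale by 53/1 = 53: (x₀, y₀) = (6837, -15794).
General solution: x = 6837 + 287t, y = -15794 - 663t for integer t.
x ≥ 0: smallest is 6837 mod 287 = 236 (at t = -23), with y = -545.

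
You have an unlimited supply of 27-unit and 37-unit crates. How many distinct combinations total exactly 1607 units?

1

Need nonnegative integers with 27j + 37k = 1607.
gcd(27, 37) = 1, and 27·(11) + 37·(-8) = 1.
So (j₀, k₀) = (17677, -12856); general j = 17677 + 37t, k = -12856 - 27t.
j ≥ 0 ⇒ t ≥ -477; k ≥ 0 ⇒ t ≤ -477. That's 1 value of t.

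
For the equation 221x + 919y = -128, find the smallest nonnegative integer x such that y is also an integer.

gcd(919, 221) = 1.
1 divides -128, so solutions exist.
By Bézout, 221·(420) + 919·(-101) = 1.
Scale by -128/1 = -128: (x₀, y₀) = (-53760, 12928).
General solution: x = -53760 + 919t, y = 12928 - 221t for integer t.
x ≥ 0: smallest is -53760 mod 919 = 461 (at t = 59), with y = -111.

461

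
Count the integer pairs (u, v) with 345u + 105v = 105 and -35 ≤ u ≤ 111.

gcd(345, 105):
  345 = 3×105 + 30
  105 = 3×30 + 15
  30 = 2×15
so gcd(345, 105) = 15.
Back-substitute for Bézout coefficients:
  15 = 105 - 3×30
  ... = 345×(-3) + 105×(10)
Scale by 7: particular solution (-21, 70); reduce u mod 7: (0, 1).
General solution: u = 0 + 7t, v = 1 - 23t for integer t.
-35 ≤ 0 + 7t ≤ 111 gives t ∈ [-5, 15], which is 21 values.

21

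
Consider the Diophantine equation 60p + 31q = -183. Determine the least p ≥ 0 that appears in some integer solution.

gcd(60, 31) = 1  (60 = 1×31 + 29, 31 = 1×29 + 2, 29 = 14×2 + 1, 2 = 2×1).
1 divides -183, so solutions exist.
Back-substituting, 60×(15) + 31×(-29) = 1.
Scale by -183/1 = -183: (p₀, q₀) = (-2745, 5307).
General solution: p = -2745 + 31t, q = 5307 - 60t for integer t.
p ≥ 0: smallest is -2745 mod 31 = 14 (at t = 89), with q = -33.

14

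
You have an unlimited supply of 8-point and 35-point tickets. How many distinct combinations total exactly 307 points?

1

Need nonnegative integers with 8j + 35k = 307.
gcd(8, 35) = 1, and 8·(-13) + 35·(3) = 1.
So (j₀, k₀) = (-3991, 921); general j = -3991 + 35t, k = 921 - 8t.
j ≥ 0 ⇒ t ≥ 115; k ≥ 0 ⇒ t ≤ 115. That's 1 value of t.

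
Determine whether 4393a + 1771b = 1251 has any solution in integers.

gcd(4393, 1771) = 23.
23 does not divide 1251 (remainder 9), so no integer solutions.

no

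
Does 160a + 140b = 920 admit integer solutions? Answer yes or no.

gcd(160, 140) = 20  (160 = 1×140 + 20, 140 = 7×20).
20 divides 920, so integer solutions exist.

yes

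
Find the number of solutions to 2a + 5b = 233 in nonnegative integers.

gcd(5, 2) = 1  (5 = 2*2 + 1, 2 = 2*1).
Back-substituting, 2*(-2) + 5*(1) = 1.
Scale by 233: one solution is (-466, 233). Reduce a mod 5: (4, 45).
General: a = 4 + 5t, b = 45 - 2t.
a ≥ 0 ⇒ t ≥ 0; b ≥ 0 ⇒ t ≤ 22. So t ∈ [0, 22]: 23 solutions.

23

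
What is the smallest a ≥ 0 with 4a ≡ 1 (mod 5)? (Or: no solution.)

4

gcd(5, 4) = 1.
1 divides 1, so solutions exist.
By Bézout, 4·(-1) + 5·(1) = 1.
So 4·(-1) ≡ 1 (mod 5); multiply by 1: a ≡ -1 (mod 5).
Smallest nonnegative: a = -1 mod 5 = 4.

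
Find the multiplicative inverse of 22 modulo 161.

22

gcd(161, 22) = 1.
By Bézout, 22×(22) + 161×(-3) = 1.
So 22×22 ≡ 1 (mod 161), and 22 mod 161 = 22.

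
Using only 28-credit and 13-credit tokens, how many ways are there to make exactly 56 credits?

1

Need nonnegative integers with 28j + 13k = 56.
gcd(28, 13) = 1, and 28·(-6) + 13·(13) = 1.
So (j₀, k₀) = (-336, 728); general j = -336 + 13t, k = 728 - 28t.
j ≥ 0 ⇒ t ≥ 26; k ≥ 0 ⇒ t ≤ 26. That's 1 value of t.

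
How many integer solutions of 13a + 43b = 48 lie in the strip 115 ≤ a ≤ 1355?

gcd(43, 13) = 1  (43 = 3*13 + 4, 13 = 3*4 + 1, 4 = 4*1).
Back-substituting, 13*(10) + 43*(-3) = 1.
Scale by 48: particular solution (480, -144); reduce a mod 43: (7, -1).
General solution: a = 7 + 43t, b = -1 - 13t for integer t.
115 ≤ 7 + 43t ≤ 1355 gives t ∈ [3, 31], which is 29 values.

29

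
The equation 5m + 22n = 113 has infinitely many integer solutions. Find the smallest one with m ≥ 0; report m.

gcd(22, 5):
  22 = 4·5 + 2
  5 = 2·2 + 1
  2 = 2·1
so gcd(22, 5) = 1.
1 divides 113, so solutions exist.
Back-substitute for Bézout coefficients:
  1 = 5 - 2·2
  ... = 5·(9) + 22·(-2)
Scale by 113/1 = 113: (m₀, n₀) = (1017, -226).
General solution: m = 1017 + 22t, n = -226 - 5t for integer t.
m ≥ 0: smallest is 1017 mod 22 = 5 (at t = -46), with n = 4.

5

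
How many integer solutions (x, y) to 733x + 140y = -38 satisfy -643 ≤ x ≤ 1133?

12

gcd(733, 140) = 1.
By Bézout, 733*(17) + 140*(-89) = 1.
Particular solution: (54, -283).
General solution: x = 54 + 140t, y = -283 - 733t for integer t.
-643 ≤ 54 + 140t ≤ 1133 gives t ∈ [-4, 7], which is 12 values.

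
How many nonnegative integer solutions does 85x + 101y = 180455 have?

gcd(101, 85) = 1.
By Bézout, 85*(-19) + 101*(16) = 1.
One solution: (2, 1785).
General: x = 2 + 101t, y = 1785 - 85t.
x ≥ 0 ⇒ t ≥ 0; y ≥ 0 ⇒ t ≤ 21. So t ∈ [0, 21]: 22 solutions.

22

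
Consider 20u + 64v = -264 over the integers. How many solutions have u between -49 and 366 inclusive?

gcd(64, 20) = 4  (64 = 3·20 + 4, 20 = 5·4).
Back-substituting, 20·(-3) + 64·(1) = 4.
Scale by -66: particular solution (198, -66); reduce u mod 16: (6, -6).
General solution: u = 6 + 16t, v = -6 - 5t for integer t.
-49 ≤ 6 + 16t ≤ 366 gives t ∈ [-3, 22], which is 26 values.

26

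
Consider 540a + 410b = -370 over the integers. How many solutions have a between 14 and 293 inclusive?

7

gcd(540, 410) = 10  (540 = 1×410 + 130, 410 = 3×130 + 20, 130 = 6×20 + 10, 20 = 2×10).
Back-substituting, 540×(19) + 410×(-25) = 10.
Scale by -37: particular solution (-703, 925); reduce a mod 41: (35, -47).
General solution: a = 35 + 41t, b = -47 - 54t for integer t.
14 ≤ 35 + 41t ≤ 293 gives t ∈ [0, 6], which is 7 values.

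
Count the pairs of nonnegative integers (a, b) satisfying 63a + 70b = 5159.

gcd(70, 63) = 7  (70 = 1*63 + 7, 63 = 9*7).
Back-substituting, 63*(-1) + 70*(1) = 7.
Scale by 737: one solution is (-737, 737). Reduce a mod 10: (3, 71).
General: a = 3 + 10t, b = 71 - 9t.
a ≥ 0 ⇒ t ≥ 0; b ≥ 0 ⇒ t ≤ 7. So t ∈ [0, 7]: 8 solutions.

8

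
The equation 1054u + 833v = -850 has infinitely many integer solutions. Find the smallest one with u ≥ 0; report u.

15

gcd(1054, 833):
  1054 = 1·833 + 221
  833 = 3·221 + 170
  221 = 1·170 + 51
  170 = 3·51 + 17
  51 = 3·17
so gcd(1054, 833) = 17.
17 divides -850, so solutions exist.
Back-substitute for Bézout coefficients:
  17 = 170 - 3·51
  ... = 1054·(-15) + 833·(19)
Scale by -850/17 = -50: (u₀, v₀) = (750, -950).
General solution: u = 750 + 49t, v = -950 - 62t for integer t.
u ≥ 0: smallest is 750 mod 49 = 15 (at t = -15), with v = -20.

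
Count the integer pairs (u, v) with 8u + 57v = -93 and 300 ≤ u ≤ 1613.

gcd(57, 8) = 1.
By Bézout, 8·(-7) + 57·(1) = 1.
Particular solution: (24, -5).
General solution: u = 24 + 57t, v = -5 - 8t for integer t.
300 ≤ 24 + 57t ≤ 1613 gives t ∈ [5, 27], which is 23 values.

23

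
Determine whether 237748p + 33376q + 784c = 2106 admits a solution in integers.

no

gcd(237748, 33376):
  237748 = 7*33376 + 4116
  33376 = 8*4116 + 448
  4116 = 9*448 + 84
  448 = 5*84 + 28
  84 = 3*28
so gcd(237748, 33376) = 28.
gcd(28, 784) = 28.
28 does not divide 2106 (remainder 6), so no integer solutions.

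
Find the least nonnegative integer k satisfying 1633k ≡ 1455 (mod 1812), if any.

gcd(1812, 1633) = 1  (1812 = 1×1633 + 179, 1633 = 9×179 + 22, 179 = 8×22 + 3, 22 = 7×3 + 1, 3 = 3×1).
1 divides 1455, so solutions exist.
Back-substituting, 1633×(577) + 1812×(-520) = 1.
So 1633×(577) ≡ 1 (mod 1812); multiply by 1455: k ≡ 839535 (mod 1812).
Smallest nonnegative: k = 839535 mod 1812 = 579.

579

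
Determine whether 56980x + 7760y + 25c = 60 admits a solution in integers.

gcd(56980, 7760) = 20  (56980 = 7×7760 + 2660, 7760 = 2×2660 + 2440, 2660 = 1×2440 + 220, 2440 = 11×220 + 20, 220 = 11×20).
gcd(20, 25) = 5.
5 divides 60, so integer solutions exist.

yes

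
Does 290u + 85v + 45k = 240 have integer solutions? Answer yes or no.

gcd(290, 85) = 5  (290 = 3*85 + 35, 85 = 2*35 + 15, 35 = 2*15 + 5, 15 = 3*5).
gcd(5, 45) = 5.
5 divides 240, so integer solutions exist.

yes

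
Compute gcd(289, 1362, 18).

1

gcd(1362, 289) = 1  (1362 = 4·289 + 206, 289 = 1·206 + 83, 206 = 2·83 + 40, 83 = 2·40 + 3, 40 = 13·3 + 1, 3 = 3·1).
gcd(1, 18) = 1.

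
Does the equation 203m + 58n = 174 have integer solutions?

yes

gcd(203, 58) = 29  (203 = 3*58 + 29, 58 = 2*29).
29 divides 174, so integer solutions exist.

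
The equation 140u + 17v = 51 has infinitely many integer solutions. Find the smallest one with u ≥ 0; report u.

gcd(140, 17) = 1  (140 = 8×17 + 4, 17 = 4×4 + 1, 4 = 4×1).
1 divides 51, so solutions exist.
Back-substituting, 140×(-4) + 17×(33) = 1.
Scale by 51/1 = 51: (u₀, v₀) = (-204, 1683).
General solution: u = -204 + 17t, v = 1683 - 140t for integer t.
u ≥ 0: smallest is -204 mod 17 = 0 (at t = 12), with v = 3.

0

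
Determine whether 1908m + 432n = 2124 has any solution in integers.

gcd(1908, 432) = 36  (1908 = 4·432 + 180, 432 = 2·180 + 72, 180 = 2·72 + 36, 72 = 2·36).
36 divides 2124, so integer solutions exist.

yes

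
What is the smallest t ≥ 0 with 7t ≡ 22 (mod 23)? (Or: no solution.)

gcd(23, 7) = 1.
1 divides 22, so solutions exist.
By Bézout, 7×(10) + 23×(-3) = 1.
So 7×(10) ≡ 1 (mod 23); multiply by 22: t ≡ 220 (mod 23).
Smallest nonnegative: t = 220 mod 23 = 13.

13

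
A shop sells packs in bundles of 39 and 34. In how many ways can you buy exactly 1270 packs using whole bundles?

1

Need nonnegative integers with 39j + 34k = 1270.
gcd(39, 34) = 1, and 39·(7) + 34·(-8) = 1.
So (j₀, k₀) = (8890, -10160); general j = 8890 + 34t, k = -10160 - 39t.
j ≥ 0 ⇒ t ≥ -261; k ≥ 0 ⇒ t ≤ -261. That's 1 value of t.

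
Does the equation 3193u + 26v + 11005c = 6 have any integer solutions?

yes

gcd(3193, 26) = 1  (3193 = 122*26 + 21, 26 = 1*21 + 5, 21 = 4*5 + 1, 5 = 5*1).
gcd(1, 11005) = 1.
1 divides 6, so integer solutions exist.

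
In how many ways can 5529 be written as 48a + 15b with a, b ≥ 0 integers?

23

gcd(48, 15) = 3.
By Bézout, 48×(1) + 15×(-3) = 3.
One solution: (3, 359).
General: a = 3 + 5t, b = 359 - 16t.
a ≥ 0 ⇒ t ≥ 0; b ≥ 0 ⇒ t ≤ 22. So t ∈ [0, 22]: 23 solutions.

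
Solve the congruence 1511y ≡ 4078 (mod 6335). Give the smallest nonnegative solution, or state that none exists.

2208

gcd(6335, 1511) = 1  (6335 = 4×1511 + 291, 1511 = 5×291 + 56, 291 = 5×56 + 11, 56 = 5×11 + 1, 11 = 11×1).
1 divides 4078, so solutions exist.
Back-substituting, 1511×(566) + 6335×(-135) = 1.
So 1511×(566) ≡ 1 (mod 6335); multiply by 4078: y ≡ 2308148 (mod 6335).
Smallest nonnegative: y = 2308148 mod 6335 = 2208.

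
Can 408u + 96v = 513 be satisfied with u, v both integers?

no

gcd(408, 96) = 24.
24 does not divide 513 (remainder 9), so no integer solutions.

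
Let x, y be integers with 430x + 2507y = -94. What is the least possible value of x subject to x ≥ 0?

gcd(2507, 430):
  2507 = 5·430 + 357
  430 = 1·357 + 73
  357 = 4·73 + 65
  73 = 1·65 + 8
  65 = 8·8 + 1
  8 = 8·1
so gcd(2507, 430) = 1.
1 divides -94, so solutions exist.
Back-substitute for Bézout coefficients:
  1 = 65 - 8·8
  ... = 430·(-309) + 2507·(53)
Scale by -94/1 = -94: (x₀, y₀) = (29046, -4982).
General solution: x = 29046 + 2507t, y = -4982 - 430t for integer t.
x ≥ 0: smallest is 29046 mod 2507 = 1469 (at t = -11), with y = -252.

1469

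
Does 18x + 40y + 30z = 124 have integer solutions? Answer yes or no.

gcd(40, 18) = 2  (40 = 2×18 + 4, 18 = 4×4 + 2, 4 = 2×2).
gcd(2, 30) = 2.
2 divides 124, so integer solutions exist.

yes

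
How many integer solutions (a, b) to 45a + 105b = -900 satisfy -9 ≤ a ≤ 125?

19

gcd(105, 45):
  105 = 2·45 + 15
  45 = 3·15
so gcd(105, 45) = 15.
Back-substitute for Bézout coefficients:
  15 = 105 - 2·45
  ... = 45·(-2) + 105·(1)
Scale by -60: particular solution (120, -60); reduce a mod 7: (1, -9).
General solution: a = 1 + 7t, b = -9 - 3t for integer t.
-9 ≤ 1 + 7t ≤ 125 gives t ∈ [-1, 17], which is 19 values.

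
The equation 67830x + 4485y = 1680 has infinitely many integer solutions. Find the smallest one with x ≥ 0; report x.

100

gcd(67830, 4485):
  67830 = 15×4485 + 555
  4485 = 8×555 + 45
  555 = 12×45 + 15
  45 = 3×15
so gcd(67830, 4485) = 15.
15 divides 1680, so solutions exist.
Back-substitute for Bézout coefficients:
  15 = 555 - 12×45
  ... = 67830×(97) + 4485×(-1467)
Scale by 1680/15 = 112: (x₀, y₀) = (10864, -164304).
General solution: x = 10864 + 299t, y = -164304 - 4522t for integer t.
x ≥ 0: smallest is 10864 mod 299 = 100 (at t = -36), with y = -1512.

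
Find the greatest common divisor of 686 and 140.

14

gcd(686, 140):
  686 = 4×140 + 126
  140 = 1×126 + 14
  126 = 9×14
so gcd(686, 140) = 14.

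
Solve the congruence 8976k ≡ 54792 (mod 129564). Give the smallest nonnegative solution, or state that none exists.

gcd(129564, 8976) = 12  (129564 = 14*8976 + 3900, 8976 = 2*3900 + 1176, 3900 = 3*1176 + 372, 1176 = 3*372 + 60, 372 = 6*60 + 12, 60 = 5*12).
12 divides 54792, so solutions exist.
Back-substituting, 8976*(-2093) + 129564*(145) = 12.
So 8976*(-2093) ≡ 12 (mod 129564); multiply by 4566: k ≡ -9556638 (mod 10797).
Smallest nonnegative: k = -9556638 mod 10797 = 9504.

9504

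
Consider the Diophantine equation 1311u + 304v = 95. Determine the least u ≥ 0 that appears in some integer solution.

gcd(1311, 304) = 19.
19 divides 95, so solutions exist.
By Bézout, 1311×(-3) + 304×(13) = 19.
Scale by 95/19 = 5: (u₀, v₀) = (-15, 65).
General solution: u = -15 + 16t, v = 65 - 69t for integer t.
u ≥ 0: smallest is -15 mod 16 = 1 (at t = 1), with v = -4.

1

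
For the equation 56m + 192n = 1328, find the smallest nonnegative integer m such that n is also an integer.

10

gcd(192, 56) = 8.
8 divides 1328, so solutions exist.
By Bézout, 56·(7) + 192·(-2) = 8.
Scale by 1328/8 = 166: (m₀, n₀) = (1162, -332).
General solution: m = 1162 + 24t, n = -332 - 7t for integer t.
m ≥ 0: smallest is 1162 mod 24 = 10 (at t = -48), with n = 4.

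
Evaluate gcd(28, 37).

1

gcd(37, 28) = 1  (37 = 1×28 + 9, 28 = 3×9 + 1, 9 = 9×1).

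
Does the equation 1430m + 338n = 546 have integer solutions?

gcd(1430, 338):
  1430 = 4·338 + 78
  338 = 4·78 + 26
  78 = 3·26
so gcd(1430, 338) = 26.
26 divides 546, so integer solutions exist.

yes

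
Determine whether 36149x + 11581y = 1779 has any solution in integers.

no

gcd(36149, 11581) = 37  (36149 = 3·11581 + 1406, 11581 = 8·1406 + 333, 1406 = 4·333 + 74, 333 = 4·74 + 37, 74 = 2·37).
37 does not divide 1779 (remainder 3), so no integer solutions.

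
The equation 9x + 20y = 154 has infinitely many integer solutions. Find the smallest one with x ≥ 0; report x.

gcd(20, 9) = 1.
1 divides 154, so solutions exist.
By Bézout, 9·(9) + 20·(-4) = 1.
Scale by 154/1 = 154: (x₀, y₀) = (1386, -616).
General solution: x = 1386 + 20t, y = -616 - 9t for integer t.
x ≥ 0: smallest is 1386 mod 20 = 6 (at t = -69), with y = 5.

6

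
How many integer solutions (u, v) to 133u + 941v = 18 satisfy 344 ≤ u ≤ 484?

0

gcd(941, 133):
  941 = 7*133 + 10
  133 = 13*10 + 3
  10 = 3*3 + 1
  3 = 3*1
so gcd(941, 133) = 1.
Back-substitute for Bézout coefficients:
  1 = 10 - 3*3
  ... = 133*(-283) + 941*(40)
Scale by 18: particular solution (-5094, 720); reduce u mod 941: (552, -78).
General solution: u = 552 + 941t, v = -78 - 133t for integer t.
344 ≤ 552 + 941t ≤ 484 gives t ∈ [0, -1], which is 0 values.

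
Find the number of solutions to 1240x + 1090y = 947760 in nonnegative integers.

7

gcd(1240, 1090) = 10  (1240 = 1·1090 + 150, 1090 = 7·150 + 40, 150 = 3·40 + 30, 40 = 1·30 + 10, 30 = 3·10).
Back-substituting, 1240·(-29) + 1090·(33) = 10.
Scale by 94776: one solution is (-2748504, 3127608). Reduce x mod 109: (40, 824).
General: x = 40 + 109t, y = 824 - 124t.
x ≥ 0 ⇒ t ≥ 0; y ≥ 0 ⇒ t ≤ 6. So t ∈ [0, 6]: 7 solutions.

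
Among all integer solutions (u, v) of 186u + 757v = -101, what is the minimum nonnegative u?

gcd(757, 186):
  757 = 4*186 + 13
  186 = 14*13 + 4
  13 = 3*4 + 1
  4 = 4*1
so gcd(757, 186) = 1.
1 divides -101, so solutions exist.
Back-substitute for Bézout coefficients:
  1 = 13 - 3*4
  ... = 186*(-175) + 757*(43)
Scale by -101/1 = -101: (u₀, v₀) = (17675, -4343).
General solution: u = 17675 + 757t, v = -4343 - 186t for integer t.
u ≥ 0: smallest is 17675 mod 757 = 264 (at t = -23), with v = -65.

264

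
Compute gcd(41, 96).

1

gcd(96, 41):
  96 = 2·41 + 14
  41 = 2·14 + 13
  14 = 1·13 + 1
  13 = 13·1
so gcd(96, 41) = 1.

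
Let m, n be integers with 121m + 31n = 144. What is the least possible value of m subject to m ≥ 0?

14

gcd(121, 31):
  121 = 3×31 + 28
  31 = 1×28 + 3
  28 = 9×3 + 1
  3 = 3×1
so gcd(121, 31) = 1.
1 divides 144, so solutions exist.
Back-substitute for Bézout coefficients:
  1 = 28 - 9×3
  ... = 121×(10) + 31×(-39)
Scale by 144/1 = 144: (m₀, n₀) = (1440, -5616).
General solution: m = 1440 + 31t, n = -5616 - 121t for integer t.
m ≥ 0: smallest is 1440 mod 31 = 14 (at t = -46), with n = -50.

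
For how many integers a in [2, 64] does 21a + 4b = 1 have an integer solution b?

15

gcd(21, 4) = 1.
By Bézout, 21×(1) + 4×(-5) = 1.
Particular solution: (1, -5).
General solution: a = 1 + 4t, b = -5 - 21t for integer t.
2 ≤ 1 + 4t ≤ 64 gives t ∈ [1, 15], which is 15 values.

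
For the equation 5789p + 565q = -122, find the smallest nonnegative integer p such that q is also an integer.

117

gcd(5789, 565) = 1  (5789 = 10*565 + 139, 565 = 4*139 + 9, 139 = 15*9 + 4, 9 = 2*4 + 1, 4 = 4*1).
1 divides -122, so solutions exist.
Back-substituting, 5789*(-126) + 565*(1291) = 1.
Scale by -122/1 = -122: (p₀, q₀) = (15372, -157502).
General solution: p = 15372 + 565t, q = -157502 - 5789t for integer t.
p ≥ 0: smallest is 15372 mod 565 = 117 (at t = -27), with q = -1199.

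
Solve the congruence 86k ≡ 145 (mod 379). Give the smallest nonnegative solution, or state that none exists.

gcd(379, 86) = 1  (379 = 4*86 + 35, 86 = 2*35 + 16, 35 = 2*16 + 3, 16 = 5*3 + 1, 3 = 3*1).
1 divides 145, so solutions exist.
Back-substituting, 86*(119) + 379*(-27) = 1.
So 86*(119) ≡ 1 (mod 379); multiply by 145: k ≡ 17255 (mod 379).
Smallest nonnegative: k = 17255 mod 379 = 200.

200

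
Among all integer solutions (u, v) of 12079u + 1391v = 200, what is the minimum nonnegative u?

gcd(12079, 1391):
  12079 = 8×1391 + 951
  1391 = 1×951 + 440
  951 = 2×440 + 71
  440 = 6×71 + 14
  71 = 5×14 + 1
  14 = 14×1
so gcd(12079, 1391) = 1.
1 divides 200, so solutions exist.
Back-substitute for Bézout coefficients:
  1 = 71 - 5×14
  ... = 12079×(98) + 1391×(-851)
Scale by 200/1 = 200: (u₀, v₀) = (19600, -170200).
General solution: u = 19600 + 1391t, v = -170200 - 12079t for integer t.
u ≥ 0: smallest is 19600 mod 1391 = 126 (at t = -14), with v = -1094.

126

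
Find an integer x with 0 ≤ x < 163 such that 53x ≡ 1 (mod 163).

gcd(163, 53) = 1.
By Bézout, 53·(40) + 163·(-13) = 1.
So 53·40 ≡ 1 (mod 163), and 40 mod 163 = 40.

40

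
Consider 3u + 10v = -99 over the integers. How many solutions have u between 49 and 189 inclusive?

14

gcd(10, 3) = 1  (10 = 3*3 + 1, 3 = 3*1).
Back-substituting, 3*(-3) + 10*(1) = 1.
Scale by -99: particular solution (297, -99); reduce u mod 10: (7, -12).
General solution: u = 7 + 10t, v = -12 - 3t for integer t.
49 ≤ 7 + 10t ≤ 189 gives t ∈ [5, 18], which is 14 values.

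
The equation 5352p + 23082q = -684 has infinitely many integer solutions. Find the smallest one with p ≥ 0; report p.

gcd(23082, 5352) = 6  (23082 = 4×5352 + 1674, 5352 = 3×1674 + 330, 1674 = 5×330 + 24, 330 = 13×24 + 18, 24 = 1×18 + 6, 18 = 3×6).
6 divides -684, so solutions exist.
Back-substituting, 5352×(-979) + 23082×(227) = 6.
Scale by -684/6 = -114: (p₀, q₀) = (111606, -25878).
General solution: p = 111606 + 3847t, q = -25878 - 892t for integer t.
p ≥ 0: smallest is 111606 mod 3847 = 43 (at t = -29), with q = -10.

43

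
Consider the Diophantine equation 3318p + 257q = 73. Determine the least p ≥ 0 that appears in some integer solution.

8

gcd(3318, 257) = 1.
1 divides 73, so solutions exist.
By Bézout, 3318×(67) + 257×(-865) = 1.
Scale by 73/1 = 73: (p₀, q₀) = (4891, -63145).
General solution: p = 4891 + 257t, q = -63145 - 3318t for integer t.
p ≥ 0: smallest is 4891 mod 257 = 8 (at t = -19), with q = -103.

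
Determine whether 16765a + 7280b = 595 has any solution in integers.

gcd(16765, 7280) = 35  (16765 = 2*7280 + 2205, 7280 = 3*2205 + 665, 2205 = 3*665 + 210, 665 = 3*210 + 35, 210 = 6*35).
35 divides 595, so integer solutions exist.

yes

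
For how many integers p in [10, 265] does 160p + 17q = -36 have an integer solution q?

gcd(160, 17):
  160 = 9*17 + 7
  17 = 2*7 + 3
  7 = 2*3 + 1
  3 = 3*1
so gcd(160, 17) = 1.
Back-substitute for Bézout coefficients:
  1 = 7 - 2*3
  ... = 160*(5) + 17*(-47)
Scale by -36: particular solution (-180, 1692); reduce p mod 17: (7, -68).
General solution: p = 7 + 17t, q = -68 - 160t for integer t.
10 ≤ 7 + 17t ≤ 265 gives t ∈ [1, 15], which is 15 values.

15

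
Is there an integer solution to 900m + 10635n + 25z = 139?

gcd(10635, 900) = 15.
gcd(15, 25) = 5.
5 does not divide 139 (remainder 4), so no integer solutions.

no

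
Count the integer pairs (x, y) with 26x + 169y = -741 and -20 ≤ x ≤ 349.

28

gcd(169, 26) = 13  (169 = 6·26 + 13, 26 = 2·13).
Back-substituting, 26·(-6) + 169·(1) = 13.
Scale by -57: particular solution (342, -57); reduce x mod 13: (4, -5).
General solution: x = 4 + 13t, y = -5 - 2t for integer t.
-20 ≤ 4 + 13t ≤ 349 gives t ∈ [-1, 26], which is 28 values.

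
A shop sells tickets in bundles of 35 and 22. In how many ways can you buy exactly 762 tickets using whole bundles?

1

Need nonnegative integers with 35j + 22k = 762.
gcd(35, 22) = 1, and 35·(-5) + 22·(8) = 1.
So (j₀, k₀) = (-3810, 6096); general j = -3810 + 22t, k = 6096 - 35t.
j ≥ 0 ⇒ t ≥ 174; k ≥ 0 ⇒ t ≤ 174. That's 1 value of t.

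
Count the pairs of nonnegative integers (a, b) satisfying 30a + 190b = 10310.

18

gcd(190, 30) = 10.
By Bézout, 30·(-6) + 190·(1) = 10.
One solution: (8, 53).
General: a = 8 + 19t, b = 53 - 3t.
a ≥ 0 ⇒ t ≥ 0; b ≥ 0 ⇒ t ≤ 17. So t ∈ [0, 17]: 18 solutions.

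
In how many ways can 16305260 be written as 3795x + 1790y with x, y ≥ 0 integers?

12

gcd(3795, 1790) = 5  (3795 = 2·1790 + 215, 1790 = 8·215 + 70, 215 = 3·70 + 5, 70 = 14·5).
Back-substituting, 3795·(25) + 1790·(-53) = 5.
Scale by 3261052: one solution is (81526300, -172835756). Reduce x mod 358: (34, 9037).
General: x = 34 + 358t, y = 9037 - 759t.
x ≥ 0 ⇒ t ≥ 0; y ≥ 0 ⇒ t ≤ 11. So t ∈ [0, 11]: 12 solutions.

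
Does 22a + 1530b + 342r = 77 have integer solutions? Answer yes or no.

gcd(1530, 22) = 2  (1530 = 69*22 + 12, 22 = 1*12 + 10, 12 = 1*10 + 2, 10 = 5*2).
gcd(2, 342) = 2.
2 does not divide 77 (remainder 1), so no integer solutions.

no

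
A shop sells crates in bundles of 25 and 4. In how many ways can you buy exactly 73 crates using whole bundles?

1

Need nonnegative integers with 25j + 4k = 73.
gcd(25, 4) = 1, and 25·(1) + 4·(-6) = 1.
So (j₀, k₀) = (73, -438); general j = 73 + 4t, k = -438 - 25t.
j ≥ 0 ⇒ t ≥ -18; k ≥ 0 ⇒ t ≤ -18. That's 1 value of t.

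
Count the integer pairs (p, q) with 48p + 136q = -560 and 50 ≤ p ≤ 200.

9

gcd(136, 48) = 8.
By Bézout, 48*(3) + 136*(-1) = 8.
Particular solution: (11, -8).
General solution: p = 11 + 17t, q = -8 - 6t for integer t.
50 ≤ 11 + 17t ≤ 200 gives t ∈ [3, 11], which is 9 values.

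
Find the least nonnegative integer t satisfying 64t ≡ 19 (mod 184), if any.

no solution

gcd(184, 64) = 8  (184 = 2*64 + 56, 64 = 1*56 + 8, 56 = 7*8).
8 does not divide 19, so the congruence has no solution.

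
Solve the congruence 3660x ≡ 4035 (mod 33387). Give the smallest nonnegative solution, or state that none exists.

gcd(33387, 3660):
  33387 = 9·3660 + 447
  3660 = 8·447 + 84
  447 = 5·84 + 27
  84 = 3·27 + 3
  27 = 9·3
so gcd(33387, 3660) = 3.
3 divides 4035, so solutions exist.
Back-substitute for Bézout coefficients:
  3 = 84 - 3·27
  ... = 3660·(1195) + 33387·(-131)
So 3660·(1195) ≡ 3 (mod 33387); multiply by 1345: x ≡ 1607275 (mod 11129).
Smallest nonnegative: x = 1607275 mod 11129 = 4699.

4699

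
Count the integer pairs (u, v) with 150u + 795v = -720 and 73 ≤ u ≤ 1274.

gcd(795, 150) = 15.
By Bézout, 150×(16) + 795×(-3) = 15.
Particular solution: (27, -6).
General solution: u = 27 + 53t, v = -6 - 10t for integer t.
73 ≤ 27 + 53t ≤ 1274 gives t ∈ [1, 23], which is 23 values.

23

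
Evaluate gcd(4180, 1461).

1

gcd(4180, 1461) = 1  (4180 = 2*1461 + 1258, 1461 = 1*1258 + 203, 1258 = 6*203 + 40, 203 = 5*40 + 3, 40 = 13*3 + 1, 3 = 3*1).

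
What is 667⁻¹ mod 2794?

gcd(2794, 667) = 1  (2794 = 4*667 + 126, 667 = 5*126 + 37, 126 = 3*37 + 15, 37 = 2*15 + 7, 15 = 2*7 + 1, 7 = 7*1).
Back-substituting, 667*(-377) + 2794*(90) = 1.
So 667*-377 ≡ 1 (mod 2794), and -377 mod 2794 = 2417.

2417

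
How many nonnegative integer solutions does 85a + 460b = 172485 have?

22

gcd(460, 85) = 5.
By Bézout, 85·(-27) + 460·(5) = 5.
One solution: (81, 360).
General: a = 81 + 92t, b = 360 - 17t.
a ≥ 0 ⇒ t ≥ 0; b ≥ 0 ⇒ t ≤ 21. So t ∈ [0, 21]: 22 solutions.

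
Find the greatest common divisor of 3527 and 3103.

gcd(3527, 3103):
  3527 = 1*3103 + 424
  3103 = 7*424 + 135
  424 = 3*135 + 19
  135 = 7*19 + 2
  19 = 9*2 + 1
  2 = 2*1
so gcd(3527, 3103) = 1.

1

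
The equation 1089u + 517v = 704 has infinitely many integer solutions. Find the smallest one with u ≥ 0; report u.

gcd(1089, 517) = 11.
11 divides 704, so solutions exist.
By Bézout, 1089×(19) + 517×(-40) = 11.
Scale by 704/11 = 64: (u₀, v₀) = (1216, -2560).
General solution: u = 1216 + 47t, v = -2560 - 99t for integer t.
u ≥ 0: smallest is 1216 mod 47 = 41 (at t = -25), with v = -85.

41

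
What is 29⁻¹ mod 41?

17

gcd(41, 29) = 1  (41 = 1*29 + 12, 29 = 2*12 + 5, 12 = 2*5 + 2, 5 = 2*2 + 1, 2 = 2*1).
Back-substituting, 29*(17) + 41*(-12) = 1.
So 29*17 ≡ 1 (mod 41), and 17 mod 41 = 17.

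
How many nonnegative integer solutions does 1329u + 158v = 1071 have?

0

gcd(1329, 158) = 1  (1329 = 8*158 + 65, 158 = 2*65 + 28, 65 = 2*28 + 9, 28 = 3*9 + 1, 9 = 9*1).
Back-substituting, 1329*(-17) + 158*(143) = 1.
Scale by 1071: one solution is (-18207, 153153). Reduce u mod 158: (121, -1011).
General: u = 121 + 158t, v = -1011 - 1329t.
u ≥ 0 ⇒ t ≥ 0; v ≥ 0 ⇒ t ≤ -1. So t ∈ [0, -1]: 0 solutions.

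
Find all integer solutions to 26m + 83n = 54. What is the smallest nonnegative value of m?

gcd(83, 26) = 1.
1 divides 54, so solutions exist.
By Bézout, 26·(16) + 83·(-5) = 1.
Scale by 54/1 = 54: (m₀, n₀) = (864, -270).
General solution: m = 864 + 83t, n = -270 - 26t for integer t.
m ≥ 0: smallest is 864 mod 83 = 34 (at t = -10), with n = -10.

34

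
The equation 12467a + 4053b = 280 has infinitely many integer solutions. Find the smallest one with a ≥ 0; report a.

422

gcd(12467, 4053) = 7.
7 divides 280, so solutions exist.
By Bézout, 12467×(-250) + 4053×(769) = 7.
Scale by 280/7 = 40: (a₀, b₀) = (-10000, 30760).
General solution: a = -10000 + 579t, b = 30760 - 1781t for integer t.
a ≥ 0: smallest is -10000 mod 579 = 422 (at t = 18), with b = -1298.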